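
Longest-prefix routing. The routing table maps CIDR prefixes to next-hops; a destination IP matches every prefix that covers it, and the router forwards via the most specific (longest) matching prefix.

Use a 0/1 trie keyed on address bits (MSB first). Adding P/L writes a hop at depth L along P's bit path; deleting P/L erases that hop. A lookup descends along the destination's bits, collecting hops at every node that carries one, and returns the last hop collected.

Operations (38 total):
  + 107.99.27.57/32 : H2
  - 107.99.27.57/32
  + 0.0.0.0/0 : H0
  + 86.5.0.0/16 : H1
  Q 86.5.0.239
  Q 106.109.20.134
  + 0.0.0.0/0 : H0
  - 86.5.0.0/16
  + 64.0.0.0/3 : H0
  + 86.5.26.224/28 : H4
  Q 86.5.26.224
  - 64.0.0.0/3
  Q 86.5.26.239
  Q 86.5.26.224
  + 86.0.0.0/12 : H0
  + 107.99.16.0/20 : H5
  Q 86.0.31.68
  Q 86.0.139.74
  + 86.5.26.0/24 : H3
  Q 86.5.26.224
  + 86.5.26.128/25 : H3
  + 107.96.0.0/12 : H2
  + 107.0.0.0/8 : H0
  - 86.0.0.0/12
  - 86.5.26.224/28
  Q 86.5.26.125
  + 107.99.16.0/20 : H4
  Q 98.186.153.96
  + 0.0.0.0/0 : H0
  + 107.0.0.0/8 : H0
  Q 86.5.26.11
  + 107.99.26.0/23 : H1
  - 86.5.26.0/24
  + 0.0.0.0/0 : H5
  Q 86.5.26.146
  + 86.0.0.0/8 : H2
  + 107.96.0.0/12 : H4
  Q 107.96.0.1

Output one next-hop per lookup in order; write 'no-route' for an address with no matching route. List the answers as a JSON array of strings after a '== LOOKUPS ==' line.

Process each operation:
  add 107.99.27.57/32 -> H2 at depth 32
  del 107.99.27.57/32 (clear depth 32)
  add 0.0.0.0/0 -> H0 at depth 0
  add 86.5.0.0/16 -> H1 at depth 16
  ? 86.5.0.239  path d0:H0→d1:-→d2:-→d3:-→d4:-→d5:-→d6:-→d7:-→d8:-→d9:-→d10:-→d11:-→d12:-→d13:-→d14:-→d15:-→d16:H1  best=H1
  ? 106.109.20.134  path d0:H0→d1:-→d2:-→d3:-→d4:-→d5:-→d6:-→d7:-  best=H0
  add 0.0.0.0/0 -> H0 at depth 0
  del 86.5.0.0/16 (clear depth 16)
  add 64.0.0.0/3 -> H0 at depth 3
  add 86.5.26.224/28 -> H4 at depth 28
  ? 86.5.26.224  path d0:H0→d1:-→d2:-→d3:H0→d4:-→d5:-→d6:-→d7:-→d8:-→d9:-→d10:-→d11:-→d12:-→d13:-→d14:-→d15:-→d16:-→d17:-→d18:-→d19:-→d20:-→d21:-→d22:-→d23:-→d24:-→d25:-→d26:-→d27:-→d28:H4  best=H4
  del 64.0.0.0/3 (clear depth 3)
  ? 86.5.26.239  path d0:H0→d1:-→d2:-→d3:-→d4:-→d5:-→d6:-→d7:-→d8:-→d9:-→d10:-→d11:-→d12:-→d13:-→d14:-→d15:-→d16:-→d17:-→d18:-→d19:-→d20:-→d21:-→d22:-→d23:-→d24:-→d25:-→d26:-→d27:-→d28:H4  best=H4
  ? 86.5.26.224  path d0:H0→d1:-→d2:-→d3:-→d4:-→d5:-→d6:-→d7:-→d8:-→d9:-→d10:-→d11:-→d12:-→d13:-→d14:-→d15:-→d16:-→d17:-→d18:-→d19:-→d20:-→d21:-→d22:-→d23:-→d24:-→d25:-→d26:-→d27:-→d28:H4  best=H4
  add 86.0.0.0/12 -> H0 at depth 12
  add 107.99.16.0/20 -> H5 at depth 20
  ? 86.0.31.68  path d0:H0→d1:-→d2:-→d3:-→d4:-→d5:-→d6:-→d7:-→d8:-→d9:-→d10:-→d11:-→d12:H0→d13:-  best=H0
  ? 86.0.139.74  path d0:H0→d1:-→d2:-→d3:-→d4:-→d5:-→d6:-→d7:-→d8:-→d9:-→d10:-→d11:-→d12:H0→d13:-  best=H0
  add 86.5.26.0/24 -> H3 at depth 24
  ? 86.5.26.224  path d0:H0→d1:-→d2:-→d3:-→d4:-→d5:-→d6:-→d7:-→d8:-→d9:-→d10:-→d11:-→d12:H0→d13:-→d14:-→d15:-→d16:-→d17:-→d18:-→d19:-→d20:-→d21:-→d22:-→d23:-→d24:H3→d25:-→d26:-→d27:-→d28:H4  best=H4
  add 86.5.26.128/25 -> H3 at depth 25
  add 107.96.0.0/12 -> H2 at depth 12
  add 107.0.0.0/8 -> H0 at depth 8
  del 86.0.0.0/12 (clear depth 12)
  del 86.5.26.224/28 (clear depth 28)
  ? 86.5.26.125  path d0:H0→d1:-→d2:-→d3:-→d4:-→d5:-→d6:-→d7:-→d8:-→d9:-→d10:-→d11:-→d12:-→d13:-→d14:-→d15:-→d16:-→d17:-→d18:-→d19:-→d20:-→d21:-→d22:-→d23:-→d24:H3  best=H3
  add 107.99.16.0/20 -> H4 at depth 20
  ? 98.186.153.96  path d0:H0→d1:-→d2:-→d3:-→d4:-  best=H0
  add 0.0.0.0/0 -> H0 at depth 0
  add 107.0.0.0/8 -> H0 at depth 8
  ? 86.5.26.11  path d0:H0→d1:-→d2:-→d3:-→d4:-→d5:-→d6:-→d7:-→d8:-→d9:-→d10:-→d11:-→d12:-→d13:-→d14:-→d15:-→d16:-→d17:-→d18:-→d19:-→d20:-→d21:-→d22:-→d23:-→d24:H3  best=H3
  add 107.99.26.0/23 -> H1 at depth 23
  del 86.5.26.0/24 (clear depth 24)
  add 0.0.0.0/0 -> H5 at depth 0
  ? 86.5.26.146  path d0:H5→d1:-→d2:-→d3:-→d4:-→d5:-→d6:-→d7:-→d8:-→d9:-→d10:-→d11:-→d12:-→d13:-→d14:-→d15:-→d16:-→d17:-→d18:-→d19:-→d20:-→d21:-→d22:-→d23:-→d24:-→d25:H3  best=H3
  add 86.0.0.0/8 -> H2 at depth 8
  add 107.96.0.0/12 -> H4 at depth 12
  ? 107.96.0.1  path d0:H5→d1:-→d2:-→d3:-→d4:-→d5:-→d6:-→d7:-→d8:H0→d9:-→d10:-→d11:-→d12:H4→d13:-→d14:-  best=H4

== LOOKUPS ==
["H1","H0","H4","H4","H4","H0","H0","H4","H3","H0","H3","H3","H4"]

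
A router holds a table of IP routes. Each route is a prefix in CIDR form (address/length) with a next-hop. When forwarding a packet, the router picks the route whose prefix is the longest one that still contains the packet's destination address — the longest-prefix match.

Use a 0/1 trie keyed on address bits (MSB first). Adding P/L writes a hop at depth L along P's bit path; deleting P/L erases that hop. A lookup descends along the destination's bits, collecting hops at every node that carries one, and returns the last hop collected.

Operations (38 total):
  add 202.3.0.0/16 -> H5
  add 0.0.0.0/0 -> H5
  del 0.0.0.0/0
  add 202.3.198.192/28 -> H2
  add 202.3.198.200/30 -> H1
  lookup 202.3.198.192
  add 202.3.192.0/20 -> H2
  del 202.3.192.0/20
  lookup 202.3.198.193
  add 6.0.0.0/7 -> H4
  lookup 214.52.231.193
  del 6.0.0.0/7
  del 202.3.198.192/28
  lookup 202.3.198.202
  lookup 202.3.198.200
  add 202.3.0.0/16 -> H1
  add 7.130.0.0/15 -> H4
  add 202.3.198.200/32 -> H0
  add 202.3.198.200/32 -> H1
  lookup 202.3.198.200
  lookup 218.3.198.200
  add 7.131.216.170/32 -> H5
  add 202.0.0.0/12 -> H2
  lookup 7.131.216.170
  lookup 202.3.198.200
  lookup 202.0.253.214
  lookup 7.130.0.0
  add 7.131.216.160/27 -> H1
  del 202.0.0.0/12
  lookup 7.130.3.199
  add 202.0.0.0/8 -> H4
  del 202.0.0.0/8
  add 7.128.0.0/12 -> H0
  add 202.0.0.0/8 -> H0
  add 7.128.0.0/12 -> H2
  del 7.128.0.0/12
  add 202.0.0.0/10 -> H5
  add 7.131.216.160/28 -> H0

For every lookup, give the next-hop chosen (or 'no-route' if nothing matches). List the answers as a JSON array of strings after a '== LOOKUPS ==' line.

Apply in order:
  add 202.3.0.0/16 -> H5 at depth 16
  add 0.0.0.0/0 -> H5 at depth 0
  - 0.0.0.0/0 clear@0
  add 202.3.198.192/28 -> H2 at depth 28
  add 202.3.198.200/30 -> H1 at depth 30
  lookup 202.3.198.192: bits 1100101000000011110001101100 walk d0:-→d1:-→d2:-→d3:-→d4:-→d5:-→d6:-→d7:-→d8:-→d9:-→d10:-→d11:-→d12:-→d13:-→d14:-→d15:-→d16:H5→d17:-→d18:-→d19:-→d20:-→d21:-→d22:-→d23:-→d24:-→d25:-→d26:-→d27:-→d28:H2 -> H2
  add 202.3.192.0/20 -> H2 at depth 20
  - 202.3.192.0/20 clear@20
  lookup 202.3.198.193: bits 1100101000000011110001101100 walk d0:-→d1:-→d2:-→d3:-→d4:-→d5:-→d6:-→d7:-→d8:-→d9:-→d10:-→d11:-→d12:-→d13:-→d14:-→d15:-→d16:H5→d17:-→d18:-→d19:-→d20:-→d21:-→d22:-→d23:-→d24:-→d25:-→d26:-→d27:-→d28:H2 -> H2
  add 6.0.0.0/7 -> H4 at depth 7
  lookup 214.52.231.193: bits 110 walk d0:-→d1:-→d2:-→d3:- -> no-route
  - 6.0.0.0/7 clear@7
  - 202.3.198.192/28 clear@28
  lookup 202.3.198.202: bits 110010100000001111000110110010 walk d0:-→d1:-→d2:-→d3:-→d4:-→d5:-→d6:-→d7:-→d8:-→d9:-→d10:-→d11:-→d12:-→d13:-→d14:-→d15:-→d16:H5→d17:-→d18:-→d19:-→d20:-→d21:-→d22:-→d23:-→d24:-→d25:-→d26:-→d27:-→d28:-→d29:-→d30:H1 -> H1
  lookup 202.3.198.200: bits 110010100000001111000110110010 walk d0:-→d1:-→d2:-→d3:-→d4:-→d5:-→d6:-→d7:-→d8:-→d9:-→d10:-→d11:-→d12:-→d13:-→d14:-→d15:-→d16:H5→d17:-→d18:-→d19:-→d20:-→d21:-→d22:-→d23:-→d24:-→d25:-→d26:-→d27:-→d28:-→d29:-→d30:H1 -> H1
  add 202.3.0.0/16 -> H1 at depth 16
  add 7.130.0.0/15 -> H4 at depth 15
  add 202.3.198.200/32 -> H0 at depth 32
  add 202.3.198.200/32 -> H1 at depth 32
  lookup 202.3.198.200: bits 11001010000000111100011011001000 walk d0:-→d1:-→d2:-→d3:-→d4:-→d5:-→d6:-→d7:-→d8:-→d9:-→d10:-→d11:-→d12:-→d13:-→d14:-→d15:-→d16:H1→d17:-→d18:-→d19:-→d20:-→d21:-→d22:-→d23:-→d24:-→d25:-→d26:-→d27:-→d28:-→d29:-→d30:H1→d31:-→d32:H1 -> H1
  lookup 218.3.198.200: bits 110 walk d0:-→d1:-→d2:-→d3:- -> no-route
  add 7.131.216.170/32 -> H5 at depth 32
  add 202.0.0.0/12 -> H2 at depth 12
  lookup 7.131.216.170: bits 00000111100000111101100010101010 walk d0:-→d1:-→d2:-→d3:-→d4:-→d5:-→d6:-→d7:-→d8:-→d9:-→d10:-→d11:-→d12:-→d13:-→d14:-→d15:H4→d16:-→d17:-→d18:-→d19:-→d20:-→d21:-→d22:-→d23:-→d24:-→d25:-→d26:-→d27:-→d28:-→d29:-→d30:-→d31:-→d32:H5 -> H5
  lookup 202.3.198.200: bits 11001010000000111100011011001000 walk d0:-→d1:-→d2:-→d3:-→d4:-→d5:-→d6:-→d7:-→d8:-→d9:-→d10:-→d11:-→d12:H2→d13:-→d14:-→d15:-→d16:H1→d17:-→d18:-→d19:-→d20:-→d21:-→d22:-→d23:-→d24:-→d25:-→d26:-→d27:-→d28:-→d29:-→d30:H1→d31:-→d32:H1 -> H1
  lookup 202.0.253.214: bits 11001010000000 walk d0:-→d1:-→d2:-→d3:-→d4:-→d5:-→d6:-→d7:-→d8:-→d9:-→d10:-→d11:-→d12:H2→d13:-→d14:- -> H2
  lookup 7.130.0.0: bits 000001111000001 walk d0:-→d1:-→d2:-→d3:-→d4:-→d5:-→d6:-→d7:-→d8:-→d9:-→d10:-→d11:-→d12:-→d13:-→d14:-→d15:H4 -> H4
  add 7.131.216.160/27 -> H1 at depth 27
  - 202.0.0.0/12 clear@12
  lookup 7.130.3.199: bits 000001111000001 walk d0:-→d1:-→d2:-→d3:-→d4:-→d5:-→d6:-→d7:-→d8:-→d9:-→d10:-→d11:-→d12:-→d13:-→d14:-→d15:H4 -> H4
  add 202.0.0.0/8 -> H4 at depth 8
  - 202.0.0.0/8 clear@8
  add 7.128.0.0/12 -> H0 at depth 12
  add 202.0.0.0/8 -> H0 at depth 8
  add 7.128.0.0/12 -> H2 at depth 12
  - 7.128.0.0/12 clear@12
  add 202.0.0.0/10 -> H5 at depth 10
  add 7.131.216.160/28 -> H0 at depth 28

== LOOKUPS ==
["H2","H2","no-route","H1","H1","H1","no-route","H5","H1","H2","H4","H4"]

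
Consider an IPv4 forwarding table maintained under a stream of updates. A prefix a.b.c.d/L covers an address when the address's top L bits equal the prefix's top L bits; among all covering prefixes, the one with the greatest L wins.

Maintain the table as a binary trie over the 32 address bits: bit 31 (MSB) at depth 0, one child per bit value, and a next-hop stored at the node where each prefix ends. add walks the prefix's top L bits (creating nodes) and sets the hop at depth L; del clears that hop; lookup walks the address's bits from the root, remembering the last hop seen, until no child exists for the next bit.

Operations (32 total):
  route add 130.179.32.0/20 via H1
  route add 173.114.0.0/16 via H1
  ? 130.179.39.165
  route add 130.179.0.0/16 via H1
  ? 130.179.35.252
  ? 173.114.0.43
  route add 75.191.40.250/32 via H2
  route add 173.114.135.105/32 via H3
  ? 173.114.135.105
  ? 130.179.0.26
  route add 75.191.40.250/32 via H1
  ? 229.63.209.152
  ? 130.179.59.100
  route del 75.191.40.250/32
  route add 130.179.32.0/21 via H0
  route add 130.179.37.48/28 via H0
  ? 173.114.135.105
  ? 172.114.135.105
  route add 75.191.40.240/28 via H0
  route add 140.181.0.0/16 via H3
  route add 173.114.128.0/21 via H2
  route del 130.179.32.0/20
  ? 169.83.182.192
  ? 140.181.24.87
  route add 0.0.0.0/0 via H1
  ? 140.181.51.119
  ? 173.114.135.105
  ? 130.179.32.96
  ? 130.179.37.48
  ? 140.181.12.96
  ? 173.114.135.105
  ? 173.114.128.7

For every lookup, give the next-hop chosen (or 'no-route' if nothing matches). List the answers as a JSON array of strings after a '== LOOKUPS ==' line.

Trace:
  add 130.179.32.0/20 -> H1 at depth 20
  add 173.114.0.0/16 -> H1 at depth 16
  lookup 130.179.39.165: bits 10000010101100110010 walk d0:-→d1:-→d2:-→d3:-→d4:-→d5:-→d6:-→d7:-→d8:-→d9:-→d10:-→d11:-→d12:-→d13:-→d14:-→d15:-→d16:-→d17:-→d18:-→d19:-→d20:H1 -> H1
  add 130.179.0.0/16 -> H1 at depth 16
  lookup 130.179.35.252: bits 10000010101100110010 walk d0:-→d1:-→d2:-→d3:-→d4:-→d5:-→d6:-→d7:-→d8:-→d9:-→d10:-→d11:-→d12:-→d13:-→d14:-→d15:-→d16:H1→d17:-→d18:-→d19:-→d20:H1 -> H1
  lookup 173.114.0.43: bits 1010110101110010 walk d0:-→d1:-→d2:-→d3:-→d4:-→d5:-→d6:-→d7:-→d8:-→d9:-→d10:-→d11:-→d12:-→d13:-→d14:-→d15:-→d16:H1 -> H1
  add 75.191.40.250/32 -> H2 at depth 32
  add 173.114.135.105/32 -> H3 at depth 32
  lookup 173.114.135.105: bits 10101101011100101000011101101001 walk d0:-→d1:-→d2:-→d3:-→d4:-→d5:-→d6:-→d7:-→d8:-→d9:-→d10:-→d11:-→d12:-→d13:-→d14:-→d15:-→d16:H1→d17:-→d18:-→d19:-→d20:-→d21:-→d22:-→d23:-→d24:-→d25:-→d26:-→d27:-→d28:-→d29:-→d30:-→d31:-→d32:H3 -> H3
  lookup 130.179.0.26: bits 100000101011001100 walk d0:-→d1:-→d2:-→d3:-→d4:-→d5:-→d6:-→d7:-→d8:-→d9:-→d10:-→d11:-→d12:-→d13:-→d14:-→d15:-→d16:H1→d17:-→d18:- -> H1
  add 75.191.40.250/32 -> H1 at depth 32
  lookup 229.63.209.152: bits 1 walk d0:-→d1:- -> no-route
  lookup 130.179.59.100: bits 1000001010110011001 walk d0:-→d1:-→d2:-→d3:-→d4:-→d5:-→d6:-→d7:-→d8:-→d9:-→d10:-→d11:-→d12:-→d13:-→d14:-→d15:-→d16:H1→d17:-→d18:-→d19:- -> H1
  del 75.191.40.250/32 (clear depth 32)
  add 130.179.32.0/21 -> H0 at depth 21
  add 130.179.37.48/28 -> H0 at depth 28
  lookup 173.114.135.105: bits 10101101011100101000011101101001 walk d0:-→d1:-→d2:-→d3:-→d4:-→d5:-→d6:-→d7:-→d8:-→d9:-→d10:-→d11:-→d12:-→d13:-→d14:-→d15:-→d16:H1→d17:-→d18:-→d19:-→d20:-→d21:-→d22:-→d23:-→d24:-→d25:-→d26:-→d27:-→d28:-→d29:-→d30:-→d31:-→d32:H3 -> H3
  lookup 172.114.135.105: bits 1010110 walk d0:-→d1:-→d2:-→d3:-→d4:-→d5:-→d6:-→d7:- -> no-route
  add 75.191.40.240/28 -> H0 at depth 28
  add 140.181.0.0/16 -> H3 at depth 16
  add 173.114.128.0/21 -> H2 at depth 21
  del 130.179.32.0/20 (clear depth 20)
  lookup 169.83.182.192: bits 10101 walk d0:-→d1:-→d2:-→d3:-→d4:-→d5:- -> no-route
  lookup 140.181.24.87: bits 1000110010110101 walk d0:-→d1:-→d2:-→d3:-→d4:-→d5:-→d6:-→d7:-→d8:-→d9:-→d10:-→d11:-→d12:-→d13:-→d14:-→d15:-→d16:H3 -> H3
  add 0.0.0.0/0 -> H1 at depth 0
  lookup 140.181.51.119: bits 1000110010110101 walk d0:H1→d1:-→d2:-→d3:-→d4:-→d5:-→d6:-→d7:-→d8:-→d9:-→d10:-→d11:-→d12:-→d13:-→d14:-→d15:-→d16:H3 -> H3
  lookup 173.114.135.105: bits 10101101011100101000011101101001 walk d0:H1→d1:-→d2:-→d3:-→d4:-→d5:-→d6:-→d7:-→d8:-→d9:-→d10:-→d11:-→d12:-→d13:-→d14:-→d15:-→d16:H1→d17:-→d18:-→d19:-→d20:-→d21:H2→d22:-→d23:-→d24:-→d25:-→d26:-→d27:-→d28:-→d29:-→d30:-→d31:-→d32:H3 -> H3
  lookup 130.179.32.96: bits 100000101011001100100 walk d0:H1→d1:-→d2:-→d3:-→d4:-→d5:-→d6:-→d7:-→d8:-→d9:-→d10:-→d11:-→d12:-→d13:-→d14:-→d15:-→d16:H1→d17:-→d18:-→d19:-→d20:-→d21:H0 -> H0
  lookup 130.179.37.48: bits 1000001010110011001001010011 walk d0:H1→d1:-→d2:-→d3:-→d4:-→d5:-→d6:-→d7:-→d8:-→d9:-→d10:-→d11:-→d12:-→d13:-→d14:-→d15:-→d16:H1→d17:-→d18:-→d19:-→d20:-→d21:H0→d22:-→d23:-→d24:-→d25:-→d26:-→d27:-→d28:H0 -> H0
  lookup 140.181.12.96: bits 1000110010110101 walk d0:H1→d1:-→d2:-→d3:-→d4:-→d5:-→d6:-→d7:-→d8:-→d9:-→d10:-→d11:-→d12:-→d13:-→d14:-→d15:-→d16:H3 -> H3
  lookup 173.114.135.105: bits 10101101011100101000011101101001 walk d0:H1→d1:-→d2:-→d3:-→d4:-→d5:-→d6:-→d7:-→d8:-→d9:-→d10:-→d11:-→d12:-→d13:-→d14:-→d15:-→d16:H1→d17:-→d18:-→d19:-→d20:-→d21:H2→d22:-→d23:-→d24:-→d25:-→d26:-→d27:-→d28:-→d29:-→d30:-→d31:-→d32:H3 -> H3
  lookup 173.114.128.7: bits 101011010111001010000 walk d0:H1→d1:-→d2:-→d3:-→d4:-→d5:-→d6:-→d7:-→d8:-→d9:-→d10:-→d11:-→d12:-→d13:-→d14:-→d15:-→d16:H1→d17:-→d18:-→d19:-→d20:-→d21:H2 -> H2

== LOOKUPS ==
["H1","H1","H1","H3","H1","no-route","H1","H3","no-route","no-route","H3","H3","H3","H0","H0","H3","H3","H2"]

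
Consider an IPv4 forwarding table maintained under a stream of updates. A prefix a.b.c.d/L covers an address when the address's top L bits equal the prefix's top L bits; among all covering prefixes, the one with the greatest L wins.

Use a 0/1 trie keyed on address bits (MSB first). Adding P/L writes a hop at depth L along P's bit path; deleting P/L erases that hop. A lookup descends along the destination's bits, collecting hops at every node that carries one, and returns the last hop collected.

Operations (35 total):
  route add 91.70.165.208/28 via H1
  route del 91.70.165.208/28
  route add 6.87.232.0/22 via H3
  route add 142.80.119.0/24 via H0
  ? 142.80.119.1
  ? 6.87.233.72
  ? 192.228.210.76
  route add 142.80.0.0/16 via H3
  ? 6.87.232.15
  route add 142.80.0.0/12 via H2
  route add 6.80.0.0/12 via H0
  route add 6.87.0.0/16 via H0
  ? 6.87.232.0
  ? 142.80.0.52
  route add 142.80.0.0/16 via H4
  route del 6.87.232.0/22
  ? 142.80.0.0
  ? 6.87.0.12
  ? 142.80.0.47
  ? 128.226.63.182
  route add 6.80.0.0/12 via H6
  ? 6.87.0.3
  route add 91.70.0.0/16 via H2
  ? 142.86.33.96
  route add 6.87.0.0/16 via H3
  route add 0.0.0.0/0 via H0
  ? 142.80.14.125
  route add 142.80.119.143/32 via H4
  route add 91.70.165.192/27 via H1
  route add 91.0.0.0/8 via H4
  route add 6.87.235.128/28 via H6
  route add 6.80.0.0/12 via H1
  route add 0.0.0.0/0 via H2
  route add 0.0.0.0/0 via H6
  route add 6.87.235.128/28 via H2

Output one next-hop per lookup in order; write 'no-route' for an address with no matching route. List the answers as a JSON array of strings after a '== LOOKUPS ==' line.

Process each operation:
  + 91.70.165.208/28 (H1) depth=28
  - 91.70.165.208/28 clear@28
  + 6.87.232.0/22 (H3) depth=22
  + 142.80.119.0/24 (H0) depth=24
  ? 142.80.119.1  path d0:-→d1:-→d2:-→d3:-→d4:-→d5:-→d6:-→d7:-→d8:-→d9:-→d10:-→d11:-→d12:-→d13:-→d14:-→d15:-→d16:-→d17:-→d18:-→d19:-→d20:-→d21:-→d22:-→d23:-→d24:H0  best=H0
  ? 6.87.233.72  path d0:-→d1:-→d2:-→d3:-→d4:-→d5:-→d6:-→d7:-→d8:-→d9:-→d10:-→d11:-→d12:-→d13:-→d14:-→d15:-→d16:-→d17:-→d18:-→d19:-→d20:-→d21:-→d22:H3  best=H3
  ? 192.228.210.76  path d0:-→d1:-  best=no-route
  + 142.80.0.0/16 (H3) depth=16
  ? 6.87.232.15  path d0:-→d1:-→d2:-→d3:-→d4:-→d5:-→d6:-→d7:-→d8:-→d9:-→d10:-→d11:-→d12:-→d13:-→d14:-→d15:-→d16:-→d17:-→d18:-→d19:-→d20:-→d21:-→d22:H3  best=H3
  + 142.80.0.0/12 (H2) depth=12
  + 6.80.0.0/12 (H0) depth=12
  + 6.87.0.0/16 (H0) depth=16
  ? 6.87.232.0  path d0:-→d1:-→d2:-→d3:-→d4:-→d5:-→d6:-→d7:-→d8:-→d9:-→d10:-→d11:-→d12:H0→d13:-→d14:-→d15:-→d16:H0→d17:-→d18:-→d19:-→d20:-→d21:-→d22:H3  best=H3
  ? 142.80.0.52  path d0:-→d1:-→d2:-→d3:-→d4:-→d5:-→d6:-→d7:-→d8:-→d9:-→d10:-→d11:-→d12:H2→d13:-→d14:-→d15:-→d16:H3→d17:-  best=H3
  + 142.80.0.0/16 (H4) depth=16
  - 6.87.232.0/22 clear@22
  ? 142.80.0.0  path d0:-→d1:-→d2:-→d3:-→d4:-→d5:-→d6:-→d7:-→d8:-→d9:-→d10:-→d11:-→d12:H2→d13:-→d14:-→d15:-→d16:H4→d17:-  best=H4
  ? 6.87.0.12  path d0:-→d1:-→d2:-→d3:-→d4:-→d5:-→d6:-→d7:-→d8:-→d9:-→d10:-→d11:-→d12:H0→d13:-→d14:-→d15:-→d16:H0  best=H0
  ? 142.80.0.47  path d0:-→d1:-→d2:-→d3:-→d4:-→d5:-→d6:-→d7:-→d8:-→d9:-→d10:-→d11:-→d12:H2→d13:-→d14:-→d15:-→d16:H4→d17:-  best=H4
  ? 128.226.63.182  path d0:-→d1:-→d2:-→d3:-→d4:-  best=no-route
  + 6.80.0.0/12 (H6) depth=12
  ? 6.87.0.3  path d0:-→d1:-→d2:-→d3:-→d4:-→d5:-→d6:-→d7:-→d8:-→d9:-→d10:-→d11:-→d12:H6→d13:-→d14:-→d15:-→d16:H0  best=H0
  + 91.70.0.0/16 (H2) depth=16
  ? 142.86.33.96  path d0:-→d1:-→d2:-→d3:-→d4:-→d5:-→d6:-→d7:-→d8:-→d9:-→d10:-→d11:-→d12:H2→d13:-  best=H2
  + 6.87.0.0/16 (H3) depth=16
  + 0.0.0.0/0 (H0) depth=0
  ? 142.80.14.125  path d0:H0→d1:-→d2:-→d3:-→d4:-→d5:-→d6:-→d7:-→d8:-→d9:-→d10:-→d11:-→d12:H2→d13:-→d14:-→d15:-→d16:H4→d17:-  best=H4
  + 142.80.119.143/32 (H4) depth=32
  + 91.70.165.192/27 (H1) depth=27
  + 91.0.0.0/8 (H4) depth=8
  + 6.87.235.128/28 (H6) depth=28
  + 6.80.0.0/12 (H1) depth=12
  + 0.0.0.0/0 (H2) depth=0
  + 0.0.0.0/0 (H6) depth=0
  + 6.87.235.128/28 (H2) depth=28

== LOOKUPS ==
["H0","H3","no-route","H3","H3","H3","H4","H0","H4","no-route","H0","H2","H4"]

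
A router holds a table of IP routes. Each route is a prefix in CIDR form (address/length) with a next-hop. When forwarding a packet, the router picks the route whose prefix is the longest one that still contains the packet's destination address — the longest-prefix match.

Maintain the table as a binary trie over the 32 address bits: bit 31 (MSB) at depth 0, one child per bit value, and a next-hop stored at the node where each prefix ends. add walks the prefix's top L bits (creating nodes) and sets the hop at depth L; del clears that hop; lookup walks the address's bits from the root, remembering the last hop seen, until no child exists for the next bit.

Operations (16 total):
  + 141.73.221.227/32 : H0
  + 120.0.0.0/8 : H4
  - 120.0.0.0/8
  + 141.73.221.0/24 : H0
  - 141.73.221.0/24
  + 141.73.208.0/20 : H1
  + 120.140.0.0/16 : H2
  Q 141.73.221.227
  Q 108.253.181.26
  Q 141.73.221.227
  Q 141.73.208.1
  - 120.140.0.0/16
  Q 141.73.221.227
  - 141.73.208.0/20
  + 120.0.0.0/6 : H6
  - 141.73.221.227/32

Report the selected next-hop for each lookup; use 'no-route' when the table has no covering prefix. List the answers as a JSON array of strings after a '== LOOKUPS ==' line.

Trace:
  add 141.73.221.227/32 -> H0 at depth 32
  add 120.0.0.0/8 -> H4 at depth 8
  - 120.0.0.0/8 clear@8
  add 141.73.221.0/24 -> H0 at depth 24
  - 141.73.221.0/24 clear@24
  add 141.73.208.0/20 -> H1 at depth 20
  add 120.140.0.0/16 -> H2 at depth 16
  lookup 141.73.221.227: bits 10001101010010011101110111100011 walk d0:-→d1:-→d2:-→d3:-→d4:-→d5:-→d6:-→d7:-→d8:-→d9:-→d10:-→d11:-→d12:-→d13:-→d14:-→d15:-→d16:-→d17:-→d18:-→d19:-→d20:H1→d21:-→d22:-→d23:-→d24:-→d25:-→d26:-→d27:-→d28:-→d29:-→d30:-→d31:-→d32:H0 -> H0
  lookup 108.253.181.26: bits 011 walk d0:-→d1:-→d2:-→d3:- -> no-route
  lookup 141.73.221.227: bits 10001101010010011101110111100011 walk d0:-→d1:-→d2:-→d3:-→d4:-→d5:-→d6:-→d7:-→d8:-→d9:-→d10:-→d11:-→d12:-→d13:-→d14:-→d15:-→d16:-→d17:-→d18:-→d19:-→d20:H1→d21:-→d22:-→d23:-→d24:-→d25:-→d26:-→d27:-→d28:-→d29:-→d30:-→d31:-→d32:H0 -> H0
  lookup 141.73.208.1: bits 10001101010010011101 walk d0:-→d1:-→d2:-→d3:-→d4:-→d5:-→d6:-→d7:-→d8:-→d9:-→d10:-→d11:-→d12:-→d13:-→d14:-→d15:-→d16:-→d17:-→d18:-→d19:-→d20:H1 -> H1
  - 120.140.0.0/16 clear@16
  lookup 141.73.221.227: bits 10001101010010011101110111100011 walk d0:-→d1:-→d2:-→d3:-→d4:-→d5:-→d6:-→d7:-→d8:-→d9:-→d10:-→d11:-→d12:-→d13:-→d14:-→d15:-→d16:-→d17:-→d18:-→d19:-→d20:H1→d21:-→d22:-→d23:-→d24:-→d25:-→d26:-→d27:-→d28:-→d29:-→d30:-→d31:-→d32:H0 -> H0
  - 141.73.208.0/20 clear@20
  add 120.0.0.0/6 -> H6 at depth 6
  - 141.73.221.227/32 clear@32

== LOOKUPS ==
["H0","no-route","H0","H1","H0"]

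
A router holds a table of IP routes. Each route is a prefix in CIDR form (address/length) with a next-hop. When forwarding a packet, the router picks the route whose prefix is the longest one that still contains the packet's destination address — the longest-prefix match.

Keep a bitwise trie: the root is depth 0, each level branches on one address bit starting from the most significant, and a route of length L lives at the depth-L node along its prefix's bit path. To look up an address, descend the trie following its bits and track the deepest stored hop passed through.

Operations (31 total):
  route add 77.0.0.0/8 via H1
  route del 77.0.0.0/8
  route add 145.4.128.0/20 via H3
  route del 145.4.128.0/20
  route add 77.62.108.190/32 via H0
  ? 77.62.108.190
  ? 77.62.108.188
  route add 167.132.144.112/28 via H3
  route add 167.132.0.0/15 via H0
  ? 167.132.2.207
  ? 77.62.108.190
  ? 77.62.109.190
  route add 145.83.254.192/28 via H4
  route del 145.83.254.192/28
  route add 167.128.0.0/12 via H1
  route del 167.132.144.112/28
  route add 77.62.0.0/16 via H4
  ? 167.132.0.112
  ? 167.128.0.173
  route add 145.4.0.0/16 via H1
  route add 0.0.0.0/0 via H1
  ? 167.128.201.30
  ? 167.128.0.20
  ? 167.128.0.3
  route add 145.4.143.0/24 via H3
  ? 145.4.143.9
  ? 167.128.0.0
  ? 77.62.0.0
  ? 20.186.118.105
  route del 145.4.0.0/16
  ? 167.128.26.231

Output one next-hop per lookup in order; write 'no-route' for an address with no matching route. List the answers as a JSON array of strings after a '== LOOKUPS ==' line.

Apply in order:
  add 77.0.0.0/8 -> H1 at depth 8
  - 77.0.0.0/8 clear@8
  add 145.4.128.0/20 -> H3 at depth 20
  - 145.4.128.0/20 clear@20
  add 77.62.108.190/32 -> H0 at depth 32
  lookup 77.62.108.190: bits 01001101001111100110110010111110 walk d0:-→d1:-→d2:-→d3:-→d4:-→d5:-→d6:-→d7:-→d8:-→d9:-→d10:-→d11:-→d12:-→d13:-→d14:-→d15:-→d16:-→d17:-→d18:-→d19:-→d20:-→d21:-→d22:-→d23:-→d24:-→d25:-→d26:-→d27:-→d28:-→d29:-→d30:-→d31:-→d32:H0 -> H0
  lookup 77.62.108.188: bits 010011010011111001101100101111 walk d0:-→d1:-→d2:-→d3:-→d4:-→d5:-→d6:-→d7:-→d8:-→d9:-→d10:-→d11:-→d12:-→d13:-→d14:-→d15:-→d16:-→d17:-→d18:-→d19:-→d20:-→d21:-→d22:-→d23:-→d24:-→d25:-→d26:-→d27:-→d28:-→d29:-→d30:- -> no-route
  add 167.132.144.112/28 -> H3 at depth 28
  add 167.132.0.0/15 -> H0 at depth 15
  lookup 167.132.2.207: bits 1010011110000100 walk d0:-→d1:-→d2:-→d3:-→d4:-→d5:-→d6:-→d7:-→d8:-→d9:-→d10:-→d11:-→d12:-→d13:-→d14:-→d15:H0→d16:- -> H0
  lookup 77.62.108.190: bits 01001101001111100110110010111110 walk d0:-→d1:-→d2:-→d3:-→d4:-→d5:-→d6:-→d7:-→d8:-→d9:-→d10:-→d11:-→d12:-→d13:-→d14:-→d15:-→d16:-→d17:-→d18:-→d19:-→d20:-→d21:-→d22:-→d23:-→d24:-→d25:-→d26:-→d27:-→d28:-→d29:-→d30:-→d31:-→d32:H0 -> H0
  lookup 77.62.109.190: bits 01001101001111100110110 walk d0:-→d1:-→d2:-→d3:-→d4:-→d5:-→d6:-→d7:-→d8:-→d9:-→d10:-→d11:-→d12:-→d13:-→d14:-→d15:-→d16:-→d17:-→d18:-→d19:-→d20:-→d21:-→d22:-→d23:- -> no-route
  add 145.83.254.192/28 -> H4 at depth 28
  - 145.83.254.192/28 clear@28
  add 167.128.0.0/12 -> H1 at depth 12
  - 167.132.144.112/28 clear@28
  add 77.62.0.0/16 -> H4 at depth 16
  lookup 167.132.0.112: bits 1010011110000100 walk d0:-→d1:-→d2:-→d3:-→d4:-→d5:-→d6:-→d7:-→d8:-→d9:-→d10:-→d11:-→d12:H1→d13:-→d14:-→d15:H0→d16:- -> H0
  lookup 167.128.0.173: bits 1010011110000 walk d0:-→d1:-→d2:-→d3:-→d4:-→d5:-→d6:-→d7:-→d8:-→d9:-→d10:-→d11:-→d12:H1→d13:- -> H1
  add 145.4.0.0/16 -> H1 at depth 16
  add 0.0.0.0/0 -> H1 at depth 0
  lookup 167.128.201.30: bits 1010011110000 walk d0:H1→d1:-→d2:-→d3:-→d4:-→d5:-→d6:-→d7:-→d8:-→d9:-→d10:-→d11:-→d12:H1→d13:- -> H1
  lookup 167.128.0.20: bits 1010011110000 walk d0:H1→d1:-→d2:-→d3:-→d4:-→d5:-→d6:-→d7:-→d8:-→d9:-→d10:-→d11:-→d12:H1→d13:- -> H1
  lookup 167.128.0.3: bits 1010011110000 walk d0:H1→d1:-→d2:-→d3:-→d4:-→d5:-→d6:-→d7:-→d8:-→d9:-→d10:-→d11:-→d12:H1→d13:- -> H1
  add 145.4.143.0/24 -> H3 at depth 24
  lookup 145.4.143.9: bits 100100010000010010001111 walk d0:H1→d1:-→d2:-→d3:-→d4:-→d5:-→d6:-→d7:-→d8:-→d9:-→d10:-→d11:-→d12:-→d13:-→d14:-→d15:-→d16:H1→d17:-→d18:-→d19:-→d20:-→d21:-→d22:-→d23:-→d24:H3 -> H3
  lookup 167.128.0.0: bits 1010011110000 walk d0:H1→d1:-→d2:-→d3:-→d4:-→d5:-→d6:-→d7:-→d8:-→d9:-→d10:-→d11:-→d12:H1→d13:- -> H1
  lookup 77.62.0.0: bits 01001101001111100 walk d0:H1→d1:-→d2:-→d3:-→d4:-→d5:-→d6:-→d7:-→d8:-→d9:-→d10:-→d11:-→d12:-→d13:-→d14:-→d15:-→d16:H4→d17:- -> H4
  lookup 20.186.118.105: bits 0 walk d0:H1→d1:- -> H1
  - 145.4.0.0/16 clear@16
  lookup 167.128.26.231: bits 1010011110000 walk d0:H1→d1:-→d2:-→d3:-→d4:-→d5:-→d6:-→d7:-→d8:-→d9:-→d10:-→d11:-→d12:H1→d13:- -> H1

== LOOKUPS ==
["H0","no-route","H0","H0","no-route","H0","H1","H1","H1","H1","H3","H1","H4","H1","H1"]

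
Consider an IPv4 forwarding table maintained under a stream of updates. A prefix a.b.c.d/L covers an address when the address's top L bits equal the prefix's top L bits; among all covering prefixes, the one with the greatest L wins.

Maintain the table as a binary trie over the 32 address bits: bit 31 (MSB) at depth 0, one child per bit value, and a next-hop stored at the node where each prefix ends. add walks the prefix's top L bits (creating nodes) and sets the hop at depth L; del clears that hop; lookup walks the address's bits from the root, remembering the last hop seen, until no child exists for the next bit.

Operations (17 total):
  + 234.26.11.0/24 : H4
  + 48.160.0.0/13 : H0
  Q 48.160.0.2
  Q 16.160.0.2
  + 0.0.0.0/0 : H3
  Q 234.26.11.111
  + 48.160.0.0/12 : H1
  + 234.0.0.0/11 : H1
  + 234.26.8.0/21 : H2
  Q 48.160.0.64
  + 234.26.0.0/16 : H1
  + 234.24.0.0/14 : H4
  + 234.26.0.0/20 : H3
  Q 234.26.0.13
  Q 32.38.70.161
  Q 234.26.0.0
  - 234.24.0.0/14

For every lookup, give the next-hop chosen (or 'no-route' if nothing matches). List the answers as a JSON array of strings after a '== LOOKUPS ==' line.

Apply in order:
  + 234.26.11.0/24 (H4) depth=24
  + 48.160.0.0/13 (H0) depth=13
  Q 48.160.0.2: descend 0011000010100 ; hops seen [H0] ; pick H0
  Q 16.160.0.2: descend 00 ; hops seen [∅] ; pick no-route
  + 0.0.0.0/0 (H3) depth=0
  Q 234.26.11.111: descend 111010100001101000001011 ; hops seen [H3,H4] ; pick H4
  + 48.160.0.0/12 (H1) depth=12
  + 234.0.0.0/11 (H1) depth=11
  + 234.26.8.0/21 (H2) depth=21
  Q 48.160.0.64: descend 0011000010100 ; hops seen [H3,H1,H0] ; pick H0
  + 234.26.0.0/16 (H1) depth=16
  + 234.24.0.0/14 (H4) depth=14
  + 234.26.0.0/20 (H3) depth=20
  Q 234.26.0.13: descend 11101010000110100000 ; hops seen [H3,H1,H4,H1,H3] ; pick H3
  Q 32.38.70.161: descend 001 ; hops seen [H3] ; pick H3
  Q 234.26.0.0: descend 11101010000110100000 ; hops seen [H3,H1,H4,H1,H3] ; pick H3
  - 234.24.0.0/14 clear@14

== LOOKUPS ==
["H0","no-route","H4","H0","H3","H3","H3"]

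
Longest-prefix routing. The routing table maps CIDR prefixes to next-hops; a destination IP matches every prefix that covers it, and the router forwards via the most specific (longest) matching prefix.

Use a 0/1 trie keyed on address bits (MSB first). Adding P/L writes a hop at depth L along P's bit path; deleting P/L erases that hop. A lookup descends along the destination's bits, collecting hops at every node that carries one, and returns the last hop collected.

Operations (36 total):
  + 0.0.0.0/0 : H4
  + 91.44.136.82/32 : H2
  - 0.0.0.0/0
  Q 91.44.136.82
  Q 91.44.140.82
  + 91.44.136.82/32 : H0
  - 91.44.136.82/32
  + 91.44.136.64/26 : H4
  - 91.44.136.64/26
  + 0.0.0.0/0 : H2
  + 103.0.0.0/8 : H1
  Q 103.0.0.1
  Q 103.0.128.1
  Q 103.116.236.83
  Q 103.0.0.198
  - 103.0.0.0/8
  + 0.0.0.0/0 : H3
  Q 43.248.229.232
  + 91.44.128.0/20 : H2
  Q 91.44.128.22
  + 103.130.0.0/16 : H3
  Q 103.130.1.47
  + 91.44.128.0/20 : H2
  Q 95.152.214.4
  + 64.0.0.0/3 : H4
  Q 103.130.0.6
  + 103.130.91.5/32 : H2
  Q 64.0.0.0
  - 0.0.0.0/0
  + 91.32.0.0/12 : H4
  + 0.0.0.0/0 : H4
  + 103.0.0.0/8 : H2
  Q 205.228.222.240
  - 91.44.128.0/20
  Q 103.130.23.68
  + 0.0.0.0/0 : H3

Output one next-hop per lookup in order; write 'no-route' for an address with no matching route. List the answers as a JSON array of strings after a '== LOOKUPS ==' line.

Apply in order:
  + 0.0.0.0/0 (H4) depth=0
  + 91.44.136.82/32 (H2) depth=32
  - 0.0.0.0/0 clear@0
  Q 91.44.136.82: descend 01011011001011001000100001010010 ; hops seen [H2] ; pick H2
  Q 91.44.140.82: descend 010110110010110010001 ; hops seen [∅] ; pick no-route
  + 91.44.136.82/32 (H0) depth=32
  - 91.44.136.82/32 clear@32
  + 91.44.136.64/26 (H4) depth=26
  - 91.44.136.64/26 clear@26
  + 0.0.0.0/0 (H2) depth=0
  + 103.0.0.0/8 (H1) depth=8
  Q 103.0.0.1: descend 01100111 ; hops seen [H2,H1] ; pick H1
  Q 103.0.128.1: descend 01100111 ; hops seen [H2,H1] ; pick H1
  Q 103.116.236.83: descend 01100111 ; hops seen [H2,H1] ; pick H1
  Q 103.0.0.198: descend 01100111 ; hops seen [H2,H1] ; pick H1
  - 103.0.0.0/8 clear@8
  + 0.0.0.0/0 (H3) depth=0
  Q 43.248.229.232: descend 0 ; hops seen [H3] ; pick H3
  + 91.44.128.0/20 (H2) depth=20
  Q 91.44.128.22: descend 01011011001011001000 ; hops seen [H3,H2] ; pick H2
  + 103.130.0.0/16 (H3) depth=16
  Q 103.130.1.47: descend 0110011110000010 ; hops seen [H3,H3] ; pick H3
  + 91.44.128.0/20 (H2) depth=20
  Q 95.152.214.4: descend 01011 ; hops seen [H3] ; pick H3
  + 64.0.0.0/3 (H4) depth=3
  Q 103.130.0.6: descend 0110011110000010 ; hops seen [H3,H3] ; pick H3
  + 103.130.91.5/32 (H2) depth=32
  Q 64.0.0.0: descend 010 ; hops seen [H3,H4] ; pick H4
  - 0.0.0.0/0 clear@0
  + 91.32.0.0/12 (H4) depth=12
  + 0.0.0.0/0 (H4) depth=0
  + 103.0.0.0/8 (H2) depth=8
  Q 205.228.222.240: descend ε ; hops seen [H4] ; pick H4
  - 91.44.128.0/20 clear@20
  Q 103.130.23.68: descend 01100111100000100 ; hops seen [H4,H2,H3] ; pick H3
  + 0.0.0.0/0 (H3) depth=0

== LOOKUPS ==
["H2","no-route","H1","H1","H1","H1","H3","H2","H3","H3","H3","H4","H4","H3"]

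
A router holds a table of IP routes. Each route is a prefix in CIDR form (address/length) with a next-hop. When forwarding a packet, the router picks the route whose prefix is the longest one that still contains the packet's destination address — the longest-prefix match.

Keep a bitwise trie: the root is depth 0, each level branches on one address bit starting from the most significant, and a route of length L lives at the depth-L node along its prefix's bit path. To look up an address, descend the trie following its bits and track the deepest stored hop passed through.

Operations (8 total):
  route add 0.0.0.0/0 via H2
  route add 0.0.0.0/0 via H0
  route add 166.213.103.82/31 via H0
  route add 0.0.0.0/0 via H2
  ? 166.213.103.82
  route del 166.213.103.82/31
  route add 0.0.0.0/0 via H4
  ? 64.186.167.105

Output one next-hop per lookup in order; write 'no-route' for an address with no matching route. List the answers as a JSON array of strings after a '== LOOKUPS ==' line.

Trace:
  add 0.0.0.0/0 -> H2 at depth 0
  add 0.0.0.0/0 -> H0 at depth 0
  add 166.213.103.82/31 -> H0 at depth 31
  add 0.0.0.0/0 -> H2 at depth 0
  ? 166.213.103.82  path d0:H2→d1:-→d2:-→d3:-→d4:-→d5:-→d6:-→d7:-→d8:-→d9:-→d10:-→d11:-→d12:-→d13:-→d14:-→d15:-→d16:-→d17:-→d18:-→d19:-→d20:-→d21:-→d22:-→d23:-→d24:-→d25:-→d26:-→d27:-→d28:-→d29:-→d30:-→d31:H0  best=H0
  del 166.213.103.82/31 (clear depth 31)
  add 0.0.0.0/0 -> H4 at depth 0
  ? 64.186.167.105  path d0:H4  best=H4

== LOOKUPS ==
["H0","H4"]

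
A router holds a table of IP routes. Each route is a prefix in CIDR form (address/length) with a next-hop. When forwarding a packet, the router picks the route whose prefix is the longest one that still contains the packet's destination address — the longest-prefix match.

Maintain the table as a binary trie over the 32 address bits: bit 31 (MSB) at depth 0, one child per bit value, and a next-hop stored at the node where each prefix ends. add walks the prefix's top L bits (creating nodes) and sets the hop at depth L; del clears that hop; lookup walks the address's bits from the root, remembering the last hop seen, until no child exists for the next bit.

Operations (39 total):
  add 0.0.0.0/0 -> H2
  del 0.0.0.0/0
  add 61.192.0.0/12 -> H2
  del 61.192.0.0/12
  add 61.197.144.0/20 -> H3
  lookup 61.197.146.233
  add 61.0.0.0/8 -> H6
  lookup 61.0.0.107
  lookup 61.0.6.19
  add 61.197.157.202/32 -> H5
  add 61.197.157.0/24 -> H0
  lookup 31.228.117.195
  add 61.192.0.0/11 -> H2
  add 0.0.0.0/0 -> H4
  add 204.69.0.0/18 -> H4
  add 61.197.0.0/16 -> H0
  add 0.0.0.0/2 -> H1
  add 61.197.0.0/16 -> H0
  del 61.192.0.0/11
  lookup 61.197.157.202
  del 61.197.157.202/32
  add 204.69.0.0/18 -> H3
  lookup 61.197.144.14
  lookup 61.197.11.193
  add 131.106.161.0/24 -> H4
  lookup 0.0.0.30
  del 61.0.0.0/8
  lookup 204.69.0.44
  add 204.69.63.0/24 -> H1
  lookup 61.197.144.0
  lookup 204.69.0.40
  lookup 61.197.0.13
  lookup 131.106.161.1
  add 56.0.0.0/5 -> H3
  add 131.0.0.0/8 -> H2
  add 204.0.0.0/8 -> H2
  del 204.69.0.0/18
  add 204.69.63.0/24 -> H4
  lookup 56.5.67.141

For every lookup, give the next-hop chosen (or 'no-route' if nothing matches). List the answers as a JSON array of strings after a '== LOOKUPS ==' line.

Apply in order:
  + 0.0.0.0/0 (H2) depth=0
  - 0.0.0.0/0 clear@0
  + 61.192.0.0/12 (H2) depth=12
  - 61.192.0.0/12 clear@12
  + 61.197.144.0/20 (H3) depth=20
  ? 61.197.146.233  path d0:-→d1:-→d2:-→d3:-→d4:-→d5:-→d6:-→d7:-→d8:-→d9:-→d10:-→d11:-→d12:-→d13:-→d14:-→d15:-→d16:-→d17:-→d18:-→d19:-→d20:H3  best=H3
  + 61.0.0.0/8 (H6) depth=8
  ? 61.0.0.107  path d0:-→d1:-→d2:-→d3:-→d4:-→d5:-→d6:-→d7:-→d8:H6  best=H6
  ? 61.0.6.19  path d0:-→d1:-→d2:-→d3:-→d4:-→d5:-→d6:-→d7:-→d8:H6  best=H6
  + 61.197.157.202/32 (H5) depth=32
  + 61.197.157.0/24 (H0) depth=24
  ? 31.228.117.195  path d0:-→d1:-→d2:-  best=no-route
  + 61.192.0.0/11 (H2) depth=11
  + 0.0.0.0/0 (H4) depth=0
  + 204.69.0.0/18 (H4) depth=18
  + 61.197.0.0/16 (H0) depth=16
  + 0.0.0.0/2 (H1) depth=2
  + 61.197.0.0/16 (H0) depth=16
  - 61.192.0.0/11 clear@11
  ? 61.197.157.202  path d0:H4→d1:-→d2:H1→d3:-→d4:-→d5:-→d6:-→d7:-→d8:H6→d9:-→d10:-→d11:-→d12:-→d13:-→d14:-→d15:-→d16:H0→d17:-→d18:-→d19:-→d20:H3→d21:-→d22:-→d23:-→d24:H0→d25:-→d26:-→d27:-→d28:-→d29:-→d30:-→d31:-→d32:H5  best=H5
  - 61.197.157.202/32 clear@32
  + 204.69.0.0/18 (H3) depth=18
  ? 61.197.144.14  path d0:H4→d1:-→d2:H1→d3:-→d4:-→d5:-→d6:-→d7:-→d8:H6→d9:-→d10:-→d11:-→d12:-→d13:-→d14:-→d15:-→d16:H0→d17:-→d18:-→d19:-→d20:H3  best=H3
  ? 61.197.11.193  path d0:H4→d1:-→d2:H1→d3:-→d4:-→d5:-→d6:-→d7:-→d8:H6→d9:-→d10:-→d11:-→d12:-→d13:-→d14:-→d15:-→d16:H0  best=H0
  + 131.106.161.0/24 (H4) depth=24
  ? 0.0.0.30  path d0:H4→d1:-→d2:H1  best=H1
  - 61.0.0.0/8 clear@8
  ? 204.69.0.44  path d0:H4→d1:-→d2:-→d3:-→d4:-→d5:-→d6:-→d7:-→d8:-→d9:-→d10:-→d11:-→d12:-→d13:-→d14:-→d15:-→d16:-→d17:-→d18:H3  best=H3
  + 204.69.63.0/24 (H1) depth=24
  ? 61.197.144.0  path d0:H4→d1:-→d2:H1→d3:-→d4:-→d5:-→d6:-→d7:-→d8:-→d9:-→d10:-→d11:-→d12:-→d13:-→d14:-→d15:-→d16:H0→d17:-→d18:-→d19:-→d20:H3  best=H3
  ? 204.69.0.40  path d0:H4→d1:-→d2:-→d3:-→d4:-→d5:-→d6:-→d7:-→d8:-→d9:-→d10:-→d11:-→d12:-→d13:-→d14:-→d15:-→d16:-→d17:-→d18:H3  best=H3
  ? 61.197.0.13  path d0:H4→d1:-→d2:H1→d3:-→d4:-→d5:-→d6:-→d7:-→d8:-→d9:-→d10:-→d11:-→d12:-→d13:-→d14:-→d15:-→d16:H0  best=H0
  ? 131.106.161.1  path d0:H4→d1:-→d2:-→d3:-→d4:-→d5:-→d6:-→d7:-→d8:-→d9:-→d10:-→d11:-→d12:-→d13:-→d14:-→d15:-→d16:-→d17:-→d18:-→d19:-→d20:-→d21:-→d22:-→d23:-→d24:H4  best=H4
  + 56.0.0.0/5 (H3) depth=5
  + 131.0.0.0/8 (H2) depth=8
  + 204.0.0.0/8 (H2) depth=8
  - 204.69.0.0/18 clear@18
  + 204.69.63.0/24 (H4) depth=24
  ? 56.5.67.141  path d0:H4→d1:-→d2:H1→d3:-→d4:-→d5:H3  best=H3

== LOOKUPS ==
["H3","H6","H6","no-route","H5","H3","H0","H1","H3","H3","H3","H0","H4","H3"]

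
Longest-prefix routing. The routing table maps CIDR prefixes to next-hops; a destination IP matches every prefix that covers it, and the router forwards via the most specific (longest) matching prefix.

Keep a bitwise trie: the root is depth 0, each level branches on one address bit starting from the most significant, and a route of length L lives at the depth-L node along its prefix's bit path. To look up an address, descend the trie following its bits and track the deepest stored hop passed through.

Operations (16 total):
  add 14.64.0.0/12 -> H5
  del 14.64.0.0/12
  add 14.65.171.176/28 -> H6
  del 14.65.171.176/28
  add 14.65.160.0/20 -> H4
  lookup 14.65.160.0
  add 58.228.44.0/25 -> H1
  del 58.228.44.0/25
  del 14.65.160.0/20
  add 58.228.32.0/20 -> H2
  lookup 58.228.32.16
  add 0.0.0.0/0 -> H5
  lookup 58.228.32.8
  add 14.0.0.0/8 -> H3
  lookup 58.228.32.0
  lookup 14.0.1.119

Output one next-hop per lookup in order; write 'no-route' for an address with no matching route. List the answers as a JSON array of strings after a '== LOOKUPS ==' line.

Trace:
  + 14.64.0.0/12 (H5) depth=12
  - 14.64.0.0/12 clear@12
  + 14.65.171.176/28 (H6) depth=28
  - 14.65.171.176/28 clear@28
  + 14.65.160.0/20 (H4) depth=20
  ? 14.65.160.0  path d0:-→d1:-→d2:-→d3:-→d4:-→d5:-→d6:-→d7:-→d8:-→d9:-→d10:-→d11:-→d12:-→d13:-→d14:-→d15:-→d16:-→d17:-→d18:-→d19:-→d20:H4  best=H4
  + 58.228.44.0/25 (H1) depth=25
  - 58.228.44.0/25 clear@25
  - 14.65.160.0/20 clear@20
  + 58.228.32.0/20 (H2) depth=20
  ? 58.228.32.16  path d0:-→d1:-→d2:-→d3:-→d4:-→d5:-→d6:-→d7:-→d8:-→d9:-→d10:-→d11:-→d12:-→d13:-→d14:-→d15:-→d16:-→d17:-→d18:-→d19:-→d20:H2  best=H2
  + 0.0.0.0/0 (H5) depth=0
  ? 58.228.32.8  path d0:H5→d1:-→d2:-→d3:-→d4:-→d5:-→d6:-→d7:-→d8:-→d9:-→d10:-→d11:-→d12:-→d13:-→d14:-→d15:-→d16:-→d17:-→d18:-→d19:-→d20:H2  best=H2
  + 14.0.0.0/8 (H3) depth=8
  ? 58.228.32.0  path d0:H5→d1:-→d2:-→d3:-→d4:-→d5:-→d6:-→d7:-→d8:-→d9:-→d10:-→d11:-→d12:-→d13:-→d14:-→d15:-→d16:-→d17:-→d18:-→d19:-→d20:H2  best=H2
  ? 14.0.1.119  path d0:H5→d1:-→d2:-→d3:-→d4:-→d5:-→d6:-→d7:-→d8:H3→d9:-  best=H3

== LOOKUPS ==
["H4","H2","H2","H2","H3"]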